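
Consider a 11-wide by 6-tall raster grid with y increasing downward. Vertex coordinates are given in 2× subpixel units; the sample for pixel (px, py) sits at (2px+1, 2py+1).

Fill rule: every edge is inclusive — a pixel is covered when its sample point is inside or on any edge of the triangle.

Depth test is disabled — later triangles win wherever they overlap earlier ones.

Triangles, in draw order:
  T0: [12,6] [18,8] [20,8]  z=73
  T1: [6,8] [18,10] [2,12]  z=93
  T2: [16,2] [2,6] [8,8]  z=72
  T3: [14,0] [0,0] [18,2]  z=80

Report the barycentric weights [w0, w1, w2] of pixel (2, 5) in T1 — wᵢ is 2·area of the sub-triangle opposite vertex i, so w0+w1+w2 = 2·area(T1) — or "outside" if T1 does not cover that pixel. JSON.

T0:
  2·area = 4  (B↔C swapped to make it positive)
  edge (12, 6)→(20, 8): d=(8,2) inclusive
  edge (20, 8)→(18, 8): d=(-2,0) inclusive
  edge (18, 8)→(12, 6): d=(-6,-2) inclusive
    (1,1)@(3, 3): e=[-6,10,0] → .  [on edge]
    (4,2)@(9, 5): e=[-2,6,0] → .  [on edge]
    (7,3)@(15, 7): e=[2,2,0] → X  [on edge]
    (8,3)@(17, 7): e=[-2,2,4] → .
    (7,4)@(15, 9): e=[18,-2,-12] → .
    (10,4)@(21, 9): e=[6,-2,0] → .  [on edge]
  covered (1 px):
    . . . . . . . . . . .
    . . . . . . . . . . .
    . . . . . . . . . . .
    . . . . . . . X . . .
    . . . . . . . . . . .
    . . . . . . . . . . .
T1:
  2·area = 56
  edge (6, 8)→(18, 10): d=(12,2) inclusive
  edge (18, 10)→(2, 12): d=(-16,2) inclusive
  edge (2, 12)→(6, 8): d=(4,-4) inclusive
    (6,0)@(13, 1): e=[-98,154,0] → .  [on edge]
    (5,1)@(11, 3): e=[-70,126,0] → .  [on edge]
    (4,2)@(9, 5): e=[-42,98,0] → .  [on edge]
    (3,3)@(7, 7): e=[-14,70,0] → .  [on edge]
    (2,4)@(5, 9): e=[14,42,0] → X  [on edge]
    (3,4)@(7, 9): e=[10,38,8] → X
    (4,4)@(9, 9): e=[6,34,16] → X
    (5,4)@(11, 9): e=[2,30,24] → X
    (6,4)@(13, 9): e=[-2,26,32] → .
    (1,5)@(3, 11): e=[42,14,0] → X  [on edge]
    (5,5)@(11, 11): e=[26,-2,32] → .
  covered (8 px):
    . . . . . . . . . . .
    . . . . . . . . . . .
    . . . . . . . . . . .
    . . . . . . . . . . .
    . . X X X X . . . . .
    . X X X X . . . . . .
T2:
  2·area = 52  (B↔C swapped to make it positive)
  edge (16, 2)→(8, 8): d=(-8,6) inclusive
  edge (8, 8)→(2, 6): d=(-6,-2) inclusive
  edge (2, 6)→(16, 2): d=(14,-4) inclusive
    (6,1)@(13, 3): e=[10,40,2] → X
    (7,1)@(15, 3): e=[-2,44,10] → .
    (3,2)@(7, 5): e=[30,16,6] → X
    (4,2)@(9, 5): e=[18,20,14] → X
    (5,2)@(11, 5): e=[6,24,22] → X
    (6,2)@(13, 5): e=[-6,28,30] → .
    (2,3)@(5, 7): e=[26,0,26] → X  [on edge]
    (5,3)@(11, 7): e=[-10,12,50] → .
    (2,4)@(5, 9): e=[10,-12,54] → .
    (3,4)@(7, 9): e=[-2,-8,62] → .
    (4,4)@(9, 9): e=[-14,-4,70] → .
    (5,4)@(11, 9): e=[-26,0,78] → .  [on edge]
    (8,5)@(17, 11): e=[-78,0,130] → .  [on edge]
  covered (7 px):
    . . . . . . . . . . .
    . . . . . . X . . . .
    . . . X X X . . . . .
    . . X X X . . . . . .
    . . . . . . . . . . .
    . . . . . . . . . . .
T3:
  2·area = 28  (B↔C swapped to make it positive)
  edge (14, 0)→(18, 2): d=(4,2) inclusive
  edge (18, 2)→(0, 0): d=(-18,-2) inclusive
  edge (0, 0)→(14, 0): d=(14,0) inclusive
    (4,0)@(9, 1): e=[14,0,14] → X  [on edge]
    (5,0)@(11, 1): e=[10,4,14] → X
    (6,0)@(13, 1): e=[6,8,14] → X
    (7,0)@(15, 1): e=[2,12,14] → X
    (8,0)@(17, 1): e=[-2,16,14] → .
    (4,1)@(9, 3): e=[22,-36,42] → .
    (5,1)@(11, 3): e=[18,-32,42] → .
    (6,1)@(13, 3): e=[14,-28,42] → .
    (7,1)@(15, 3): e=[10,-24,42] → .
  covered (4 px):
    . . . . X X X X . . .
    . . . . . . . . . . .
    . . . . . . . . . . .
    . . . . . . . . . . .
    . . . . . . . . . . .
    . . . . . . . . . . .

Result: [10,8,38]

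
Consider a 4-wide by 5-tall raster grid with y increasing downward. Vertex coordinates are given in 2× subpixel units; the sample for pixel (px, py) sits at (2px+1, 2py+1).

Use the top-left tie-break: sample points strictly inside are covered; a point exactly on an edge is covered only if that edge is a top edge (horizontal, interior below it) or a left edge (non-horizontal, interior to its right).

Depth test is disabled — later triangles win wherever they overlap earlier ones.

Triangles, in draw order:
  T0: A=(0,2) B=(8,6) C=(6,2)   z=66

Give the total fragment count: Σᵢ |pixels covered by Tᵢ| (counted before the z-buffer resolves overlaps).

T0:
  2·area = 24  (B↔C swapped to make it positive)
  edge (0, 2)→(6, 2): d=(6,0) top-left  bias=+0
  edge (6, 2)→(8, 6): d=(2,4) right/bottom  bias=-1
  edge (8, 6)→(0, 2): d=(-8,-4) top-left  bias=+0
    (1,1)@(3, 3): e=[6,14,4] → X
    (2,1)@(5, 3): e=[6,6,12] → X
    (3,1)@(7, 3): e=[6,-2,20] → .
    (1,2)@(3, 5): e=[18,18,-12] → .
    (2,2)@(5, 5): e=[18,10,-4] → .
    (3,2)@(7, 5): e=[18,2,4] → X
    (3,3)@(7, 7): e=[30,6,-12] → .
  covered (3 px):
    . . . .
    . X X .
    . . . X
    . . . .
    . . . .

Result: 3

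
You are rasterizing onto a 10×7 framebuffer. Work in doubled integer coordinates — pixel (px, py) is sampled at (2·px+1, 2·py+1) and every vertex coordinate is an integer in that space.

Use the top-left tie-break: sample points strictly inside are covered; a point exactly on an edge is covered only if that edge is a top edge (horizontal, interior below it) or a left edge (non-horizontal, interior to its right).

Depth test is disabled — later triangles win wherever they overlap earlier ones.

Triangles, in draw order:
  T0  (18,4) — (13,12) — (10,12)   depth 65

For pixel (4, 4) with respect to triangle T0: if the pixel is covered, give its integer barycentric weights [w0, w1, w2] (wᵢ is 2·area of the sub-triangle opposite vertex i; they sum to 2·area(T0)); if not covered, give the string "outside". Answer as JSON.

T0:
  2·area = 24
  edge (18, 4)→(13, 12): d=(-5,8) right/bottom  bias=-1
  edge (13, 12)→(10, 12): d=(-3,0) right/bottom  bias=-1
  edge (10, 12)→(18, 4): d=(8,-8) top-left  bias=+0
    (9,1)@(19, 3): e=[-3,27,0] → ·  [on edge]
    (8,2)@(17, 5): e=[3,21,0] → █  [on edge]
    (9,2)@(19, 5): e=[-13,21,16] → ·
    (7,3)@(15, 7): e=[9,15,0] → █  [on edge]
    (8,3)@(17, 7): e=[-7,15,16] → ·
    (6,4)@(13, 9): e=[15,9,0] → █  [on edge]
    (7,4)@(15, 9): e=[-1,9,16] → ·
    (5,5)@(11, 11): e=[21,3,0] → █  [on edge]
    (7,5)@(15, 11): e=[-11,3,32] → ·
    (4,6)@(9, 13): e=[27,-3,0] → ·  [on edge]
    (5,6)@(11, 13): e=[11,-3,16] → ·
    (6,6)@(13, 13): e=[-5,-3,32] → ·
  covered (5 px):
    · · · · · · · · · ·
    · · · · · · · · · ·
    · · · · · · · · █ ·
    · · · · · · · █ · ·
    · · · · · · █ · · ·
    · · · · · █ █ · · ·
    · · · · · · · · · ·

Result: "outside"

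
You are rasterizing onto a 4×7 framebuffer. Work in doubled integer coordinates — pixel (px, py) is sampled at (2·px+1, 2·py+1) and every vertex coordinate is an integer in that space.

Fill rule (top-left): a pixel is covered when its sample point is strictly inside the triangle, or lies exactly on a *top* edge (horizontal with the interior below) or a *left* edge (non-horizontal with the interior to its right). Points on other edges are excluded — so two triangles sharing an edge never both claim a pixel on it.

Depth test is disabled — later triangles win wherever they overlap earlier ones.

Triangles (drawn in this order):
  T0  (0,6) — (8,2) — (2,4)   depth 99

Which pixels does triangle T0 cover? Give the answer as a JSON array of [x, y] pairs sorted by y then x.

T0:
  2·area = 8  (B↔C swapped to make it positive)
  edge (0, 6)→(2, 4): d=(2,-2) top-left  bias=+0
  edge (2, 4)→(8, 2): d=(6,-2) top-left  bias=+0
  edge (8, 2)→(0, 6): d=(-8,4) right/bottom  bias=-1
    (2,0)@(5, 1): e=[0,-12,20] → .  [on edge]
    (1,1)@(3, 3): e=[0,-4,12] → .  [on edge]
    (2,1)@(5, 3): e=[4,0,4] → X  [on edge]
    (3,1)@(7, 3): e=[8,4,-4] → .
    (0,2)@(1, 5): e=[0,4,4] → X  [on edge]
    (1,2)@(3, 5): e=[4,8,-4] → .
    (2,2)@(5, 5): e=[8,12,-12] → .
    (0,3)@(1, 7): e=[4,16,-12] → .
  covered (2 px):
    . . . .
    . . X .
    X . . .
    . . . .
    . . . .
    . . . .
    . . . .

Answer: [[2,1],[0,2]]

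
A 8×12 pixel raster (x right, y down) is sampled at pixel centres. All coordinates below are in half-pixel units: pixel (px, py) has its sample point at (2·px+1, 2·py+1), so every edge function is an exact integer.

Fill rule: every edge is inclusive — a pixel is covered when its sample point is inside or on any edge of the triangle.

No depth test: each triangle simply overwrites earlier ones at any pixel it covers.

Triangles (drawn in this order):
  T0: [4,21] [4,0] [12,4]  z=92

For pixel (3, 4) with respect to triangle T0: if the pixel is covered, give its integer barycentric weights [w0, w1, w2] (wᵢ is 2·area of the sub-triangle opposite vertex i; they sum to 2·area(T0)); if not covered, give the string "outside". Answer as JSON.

T0:
  2·area = 168
  edge (4, 21)→(4, 0): d=(0,-21) inclusive
  edge (4, 0)→(12, 4): d=(8,4) inclusive
  edge (12, 4)→(4, 21): d=(-8,17) inclusive
    (2,0)@(5, 1): e=[21,4,143] → #
    (3,0)@(7, 1): e=[63,-4,109] → ·
    (2,1)@(5, 3): e=[21,20,127] → #
    (3,1)@(7, 3): e=[63,12,93] → #
    (4,1)@(9, 3): e=[105,4,59] → #
    (5,1)@(11, 3): e=[147,-4,25] → ·
    (2,2)@(5, 5): e=[21,36,111] → #
    (5,2)@(11, 5): e=[147,12,9] → #
    (6,2)@(13, 5): e=[189,4,-25] → ·
    (2,3)@(5, 7): e=[21,52,95] → #
    (5,3)@(11, 7): e=[147,28,-7] → ·
    (2,4)@(5, 9): e=[21,68,79] → #
  covered (20 px):
    · · # · · · · ·
    · · # # # · · ·
    · · # # # # · ·
    · · # # # · · ·
    · · # # # · · ·
    · · # # · · · ·
    · · # # · · · ·
    · · # · · · · ·
    · · # · · · · ·
    · · · · · · · ·
    · · · · · · · ·
    · · · · · · · ·

Result: [60,45,63]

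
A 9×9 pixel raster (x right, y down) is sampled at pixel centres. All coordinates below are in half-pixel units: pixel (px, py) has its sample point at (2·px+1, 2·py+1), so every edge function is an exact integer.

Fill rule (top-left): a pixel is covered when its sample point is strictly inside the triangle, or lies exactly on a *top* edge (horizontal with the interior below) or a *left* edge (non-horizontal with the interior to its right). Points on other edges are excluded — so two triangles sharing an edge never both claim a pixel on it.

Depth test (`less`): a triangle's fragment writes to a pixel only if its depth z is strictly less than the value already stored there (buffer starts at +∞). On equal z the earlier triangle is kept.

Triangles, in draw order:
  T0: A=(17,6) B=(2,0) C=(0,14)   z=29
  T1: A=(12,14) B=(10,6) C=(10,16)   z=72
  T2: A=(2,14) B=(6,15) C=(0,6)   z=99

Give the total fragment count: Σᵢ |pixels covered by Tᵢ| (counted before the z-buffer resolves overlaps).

T0:
  2·area = 222  (B↔C swapped to make it positive)
  edge (17, 6)→(0, 14): d=(-17,8) right/bottom  bias=-1
  edge (0, 14)→(2, 0): d=(2,-14) top-left  bias=+0
  edge (2, 0)→(17, 6): d=(15,6) right/bottom  bias=-1
    (1,0)@(3, 1): e=[197,16,9] → █
    (2,0)@(5, 1): e=[181,44,-3] → ·
    (1,1)@(3, 3): e=[163,20,39] → █
    (2,1)@(5, 3): e=[147,48,27] → █
    (3,1)@(7, 3): e=[131,76,15] → █
    (4,1)@(9, 3): e=[115,104,3] → █
    (5,1)@(11, 3): e=[99,132,-9] → ·
    (1,2)@(3, 5): e=[129,24,69] → █
    (5,2)@(11, 5): e=[65,136,21] → █
    (6,2)@(13, 5): e=[49,164,9] → █
    (7,2)@(15, 5): e=[33,192,-3] → ·
    (0,3)@(1, 7): e=[111,0,111] → █  [on edge]
  covered (27 px):
    · █ · · · · · · ·
    · █ █ █ █ · · · ·
    · █ █ █ █ █ █ · ·
    █ █ █ █ █ █ █ · ·
    █ █ █ █ █ · · · ·
    █ █ █ · · · · · ·
    █ · · · · · · · ·
    · · · · · · · · ·
    · · · · · · · · ·
T1:
  2·area = 20  (B↔C swapped to make it positive)
  edge (12, 14)→(10, 16): d=(-2,2) right/bottom  bias=-1
  edge (10, 16)→(10, 6): d=(0,-10) top-left  bias=+0
  edge (10, 6)→(12, 14): d=(2,8) right/bottom  bias=-1
    (8,4)@(17, 9): e=[0,70,-50] → ·  [on edge]
    (5,5)@(11, 11): e=[8,10,2] → █
    (6,5)@(13, 11): e=[4,30,-14] → ·
    (7,5)@(15, 11): e=[0,50,-30] → ·  [on edge]
    (5,6)@(11, 13): e=[4,10,6] → █
    (6,6)@(13, 13): e=[0,30,-10] → ·  [on edge]
    (5,7)@(11, 15): e=[0,10,10] → ·  [on edge]
    (4,8)@(9, 17): e=[0,-10,30] → ·  [on edge]
  covered (2 px):
    · · · · · · · · ·
    · · · · · · · · ·
    · · · · · · · · ·
    · · · · · · · · ·
    · · · · · · · · ·
    · · · · · █ · · ·
    · · · · · █ · · ·
    · · · · · · · · ·
    · · · · · · · · ·
T2:
  2·area = 30  (B↔C swapped to make it positive)
  edge (2, 14)→(0, 6): d=(-2,-8) top-left  bias=+0
  edge (0, 6)→(6, 15): d=(6,9) right/bottom  bias=-1
  edge (6, 15)→(2, 14): d=(-4,-1) top-left  bias=+0
    (0,4)@(1, 9): e=[2,9,19] → █
    (1,4)@(3, 9): e=[18,-9,21] → ·
    (0,5)@(1, 11): e=[-2,21,11] → ·
    (1,5)@(3, 11): e=[14,3,13] → █
    (2,5)@(5, 11): e=[30,-15,15] → ·
    (1,6)@(3, 13): e=[10,15,5] → █
    (2,6)@(5, 13): e=[26,-3,7] → ·
    (1,7)@(3, 15): e=[6,27,-3] → ·
  covered (3 px):
    · · · · · · · · ·
    · · · · · · · · ·
    · · · · · · · · ·
    · · · · · · · · ·
    █ · · · · · · · ·
    · █ · · · · · · ·
    · █ · · · · · · ·
    · · · · · · · · ·
    · · · · · · · · ·

Answer: 32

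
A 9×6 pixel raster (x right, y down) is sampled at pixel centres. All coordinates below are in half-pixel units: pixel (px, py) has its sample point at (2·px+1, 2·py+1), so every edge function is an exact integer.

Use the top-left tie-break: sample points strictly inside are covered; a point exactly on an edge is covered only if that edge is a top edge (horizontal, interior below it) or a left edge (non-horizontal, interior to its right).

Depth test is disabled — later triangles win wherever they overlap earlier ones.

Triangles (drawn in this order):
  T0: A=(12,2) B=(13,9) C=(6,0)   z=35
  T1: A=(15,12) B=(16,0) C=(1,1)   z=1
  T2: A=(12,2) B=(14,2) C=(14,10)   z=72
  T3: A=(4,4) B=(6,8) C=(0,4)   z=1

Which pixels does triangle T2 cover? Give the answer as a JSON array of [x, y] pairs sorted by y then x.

T0:
  2·area = 40
  edge (12, 2)→(13, 9): d=(1,7) right/bottom  bias=-1
  edge (13, 9)→(6, 0): d=(-7,-9) top-left  bias=+0
  edge (6, 0)→(12, 2): d=(6,2) right/bottom  bias=-1
    (3,0)@(7, 1): e=[34,2,4] → X
    (4,0)@(9, 1): e=[20,20,0] → .  [on edge]
    (3,1)@(7, 3): e=[36,-12,16] → .
    (4,1)@(9, 3): e=[22,6,12] → X
    (5,1)@(11, 3): e=[8,24,8] → X
    (6,1)@(13, 3): e=[-6,42,4] → .
    (7,1)@(15, 3): e=[-20,60,0] → .  [on edge]
    (4,2)@(9, 5): e=[24,-8,24] → .
    (5,2)@(11, 5): e=[10,10,20] → X
    (6,2)@(13, 5): e=[-4,28,16] → .
    (5,3)@(11, 7): e=[12,-4,32] → .
    (6,4)@(13, 9): e=[0,0,40] → .  [on edge]
  covered (4 px):
    . . . X . . . . .
    . . . . X X . . .
    . . . . . X . . .
    . . . . . . . . .
    . . . . . . . . .
    . . . . . . . . .
T1:
  2·area = 179  (B↔C swapped to make it positive)
  edge (15, 12)→(1, 1): d=(-14,-11) top-left  bias=+0
  edge (1, 1)→(16, 0): d=(15,-1) top-left  bias=+0
  edge (16, 0)→(15, 12): d=(-1,12) right/bottom  bias=-1
    (0,0)@(1, 1): e=[0,0,179] → X  [on edge]
    (1,0)@(3, 1): e=[22,2,155] → X
    (2,0)@(5, 1): e=[44,4,131] → X
    (3,0)@(7, 1): e=[66,6,107] → X
    (4,0)@(9, 1): e=[88,8,83] → X
    (5,0)@(11, 1): e=[110,10,59] → X
    (6,0)@(13, 1): e=[132,12,35] → X
    (7,0)@(15, 1): e=[154,14,11] → X
    (8,0)@(17, 1): e=[176,16,-13] → .
    (0,1)@(1, 3): e=[-28,30,177] → .
    (1,1)@(3, 3): e=[-6,32,153] → .
    (2,1)@(5, 3): e=[16,34,129] → X
  covered (26 px):
    X X X X X X X X .
    . . X X X X X X .
    . . . X X X X X .
    . . . . X X X X .
    . . . . . . X X .
    . . . . . . . X .
T2:
  2·area = 16
  edge (12, 2)→(14, 2): d=(2,0) top-left  bias=+0
  edge (14, 2)→(14, 10): d=(0,8) right/bottom  bias=-1
  edge (14, 10)→(12, 2): d=(-2,-8) top-left  bias=+0
    (6,1)@(13, 3): e=[2,8,6] → X
    (7,1)@(15, 3): e=[2,-8,22] → .
    (6,2)@(13, 5): e=[6,8,2] → X
    (7,2)@(15, 5): e=[6,-8,18] → .
    (6,3)@(13, 7): e=[10,8,-2] → .
  covered (2 px):
    . . . . . . . . .
    . . . . . . X . .
    . . . . . . X . .
    . . . . . . . . .
    . . . . . . . . .
    . . . . . . . . .
T3:
  2·area = 16
  edge (4, 4)→(6, 8): d=(2,4) right/bottom  bias=-1
  edge (6, 8)→(0, 4): d=(-6,-4) top-left  bias=+0
  edge (0, 4)→(4, 4): d=(4,0) top-left  bias=+0
    (1,2)@(3, 5): e=[6,6,4] → X
    (2,2)@(5, 5): e=[-2,14,4] → .
    (1,3)@(3, 7): e=[10,-6,12] → .
    (2,3)@(5, 7): e=[2,2,12] → X
    (3,3)@(7, 7): e=[-6,10,12] → .
    (2,4)@(5, 9): e=[6,-10,20] → .
  covered (2 px):
    . . . . . . . . .
    . . . . . . . . .
    . X . . . . . . .
    . . X . . . . . .
    . . . . . . . . .
    . . . . . . . . .

Answer: [[6,1],[6,2]]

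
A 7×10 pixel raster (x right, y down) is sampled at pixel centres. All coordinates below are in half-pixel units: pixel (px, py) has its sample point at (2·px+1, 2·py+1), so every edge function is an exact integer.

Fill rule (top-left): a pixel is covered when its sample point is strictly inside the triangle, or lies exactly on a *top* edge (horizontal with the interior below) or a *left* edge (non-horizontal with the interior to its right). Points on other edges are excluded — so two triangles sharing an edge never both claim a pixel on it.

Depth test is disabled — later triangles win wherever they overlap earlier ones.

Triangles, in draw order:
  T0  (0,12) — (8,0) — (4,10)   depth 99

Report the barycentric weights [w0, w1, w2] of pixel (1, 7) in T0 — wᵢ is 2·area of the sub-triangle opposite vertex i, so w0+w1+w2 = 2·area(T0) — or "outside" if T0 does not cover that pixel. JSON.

T0:
  2·area = 32
  edge (0, 12)→(8, 0): d=(8,-12) top-left  bias=+0
  edge (8, 0)→(4, 10): d=(-4,10) right/bottom  bias=-1
  edge (4, 10)→(0, 12): d=(-4,2) right/bottom  bias=-1
    (2,2)@(5, 5): e=[4,10,18] → X
    (3,2)@(7, 5): e=[28,-10,14] → .
    (2,3)@(5, 7): e=[20,2,10] → X
    (3,3)@(7, 7): e=[44,-18,6] → .
    (1,4)@(3, 9): e=[12,14,6] → X
    (2,4)@(5, 9): e=[36,-6,2] → .
    (0,5)@(1, 11): e=[4,26,2] → X
    (1,5)@(3, 11): e=[28,6,-2] → .
    (0,6)@(1, 13): e=[20,18,-6] → .
  covered (4 px):
    . . . . . . .
    . . . . . . .
    . . X . . . .
    . . X . . . .
    . X . . . . .
    X . . . . . .
    . . . . . . .
    . . . . . . .
    . . . . . . .
    . . . . . . .

Answer: "outside"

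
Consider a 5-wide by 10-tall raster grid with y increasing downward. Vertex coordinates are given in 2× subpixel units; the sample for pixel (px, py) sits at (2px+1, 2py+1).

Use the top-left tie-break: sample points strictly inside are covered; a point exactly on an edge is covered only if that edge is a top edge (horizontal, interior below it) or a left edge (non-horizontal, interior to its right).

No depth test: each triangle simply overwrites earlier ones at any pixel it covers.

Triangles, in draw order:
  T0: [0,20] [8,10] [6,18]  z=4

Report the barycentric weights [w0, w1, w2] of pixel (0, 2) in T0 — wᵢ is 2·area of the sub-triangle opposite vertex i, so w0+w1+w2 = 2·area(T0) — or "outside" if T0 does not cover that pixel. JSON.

T0:
  2·area = 44
  edge (0, 20)→(8, 10): d=(8,-10) top-left  bias=+0
  edge (8, 10)→(6, 18): d=(-2,8) right/bottom  bias=-1
  edge (6, 18)→(0, 20): d=(-6,2) right/bottom  bias=-1
    (3,6)@(7, 13): e=[14,2,28] → █
    (4,6)@(9, 13): e=[34,-14,24] → ·
    (2,7)@(5, 15): e=[10,14,20] → █
    (3,7)@(7, 15): e=[30,-2,16] → ·
    (1,8)@(3, 17): e=[6,26,12] → █
    (3,8)@(7, 17): e=[46,-6,4] → ·
    (4,8)@(9, 17): e=[66,-22,0] → ·  [on edge]
    (0,9)@(1, 19): e=[2,38,4] → █
    (1,9)@(3, 19): e=[22,22,0] → ·  [on edge]
    (2,9)@(5, 19): e=[42,6,-4] → ·
  covered (5 px):
    · · · · ·
    · · · · ·
    · · · · ·
    · · · · ·
    · · · · ·
    · · · · ·
    · · · █ ·
    · · █ · ·
    · █ █ · ·
    █ · · · ·

Final: "outside"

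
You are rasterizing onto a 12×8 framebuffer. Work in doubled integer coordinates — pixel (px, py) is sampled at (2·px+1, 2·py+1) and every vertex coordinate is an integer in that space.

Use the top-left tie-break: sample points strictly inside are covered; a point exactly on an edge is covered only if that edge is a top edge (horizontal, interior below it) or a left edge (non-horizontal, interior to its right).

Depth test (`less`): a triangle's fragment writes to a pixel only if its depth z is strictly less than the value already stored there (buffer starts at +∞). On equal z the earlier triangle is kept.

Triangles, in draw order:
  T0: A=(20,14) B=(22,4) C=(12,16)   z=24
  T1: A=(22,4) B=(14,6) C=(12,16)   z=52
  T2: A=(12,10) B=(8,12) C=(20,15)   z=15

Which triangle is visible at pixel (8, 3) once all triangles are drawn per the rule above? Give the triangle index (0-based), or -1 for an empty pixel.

T0:
  2·area = 76  (B↔C swapped to make it positive)
  edge (20, 14)→(12, 16): d=(-8,2) right/bottom  bias=-1
  edge (12, 16)→(22, 4): d=(10,-12) top-left  bias=+0
  edge (22, 4)→(20, 14): d=(-2,10) right/bottom  bias=-1
    (10,3)@(21, 7): e=[54,18,4] → #
    (11,3)@(23, 7): e=[50,42,-16] → ·
    (9,4)@(19, 9): e=[42,14,20] → #
    (10,4)@(21, 9): e=[38,38,0] → ·  [on edge]
    (8,5)@(17, 11): e=[30,10,36] → #
    (10,5)@(21, 11): e=[22,58,-4] → ·
    (7,6)@(15, 13): e=[18,6,52] → #
    (10,6)@(21, 13): e=[6,78,-8] → ·
    (6,7)@(13, 15): e=[6,2,68] → #
    (8,7)@(17, 15): e=[-2,50,28] → ·
    (9,7)@(19, 15): e=[-6,74,8] → ·
  covered (9 px):
    · · · · · · · · · · · ·
    · · · · · · · · · · · ·
    · · · · · · · · · · · ·
    · · · · · · · · · · # ·
    · · · · · · · · · # · ·
    · · · · · · · · # # · ·
    · · · · · · · # # # · ·
    · · · · · · # # · · · ·
T1:
  2·area = 76  (B↔C swapped to make it positive)
  edge (22, 4)→(12, 16): d=(-10,12) right/bottom  bias=-1
  edge (12, 16)→(14, 6): d=(2,-10) top-left  bias=+0
  edge (14, 6)→(22, 4): d=(8,-2) top-left  bias=+0
    (7,0)@(15, 1): e=[114,0,-38] → ·  [on edge]
    (9,2)@(19, 5): e=[26,48,2] → #
    (10,2)@(21, 5): e=[2,68,6] → #
    (11,2)@(23, 5): e=[-22,88,10] → ·
    (7,3)@(15, 7): e=[54,12,10] → #
    (8,3)@(17, 7): e=[30,32,14] → #
    (10,3)@(21, 7): e=[-18,72,22] → ·
    (7,4)@(15, 9): e=[34,16,26] → #
    (9,4)@(19, 9): e=[-14,56,34] → ·
    (6,5)@(13, 11): e=[38,0,38] → #  [on edge]
    (8,5)@(17, 11): e=[-10,40,46] → ·
    (6,6)@(13, 13): e=[18,4,54] → #
  covered (10 px):
    · · · · · · · · · · · ·
    · · · · · · · · · · · ·
    · · · · · · · · · # # ·
    · · · · · · · # # # · ·
    · · · · · · · # # · · ·
    · · · · · · # # · · · ·
    · · · · · · # · · · · ·
    · · · · · · · · · · · ·
T2:
  2·area = 36  (B↔C swapped to make it positive)
  edge (12, 10)→(20, 15): d=(8,5) right/bottom  bias=-1
  edge (20, 15)→(8, 12): d=(-12,-3) top-left  bias=+0
  edge (8, 12)→(12, 10): d=(4,-2) top-left  bias=+0
    (5,5)@(11, 11): e=[13,21,2] → #
    (6,5)@(13, 11): e=[3,27,6] → #
    (7,5)@(15, 11): e=[-7,33,10] → ·
    (5,6)@(11, 13): e=[29,-3,10] → ·
    (6,6)@(13, 13): e=[19,3,14] → #
    (7,6)@(15, 13): e=[9,9,18] → #
    (8,6)@(17, 13): e=[-1,15,22] → ·
    (6,7)@(13, 15): e=[35,-21,22] → ·
    (7,7)@(15, 15): e=[25,-15,26] → ·
  covered (4 px):
    · · · · · · · · · · · ·
    · · · · · · · · · · · ·
    · · · · · · · · · · · ·
    · · · · · · · · · · · ·
    · · · · · · · · · · · ·
    · · · · · # # · · · · ·
    · · · · · · # # · · · ·
    · · · · · · · · · · · ·

Z-buffer (winner per pixel, '.' = empty):
  . . . . . . . . . . . .
  . . . . . . . . . . . .
  . . . . . . . . . 1 1 .
  . . . . . . . 1 1 1 0 .
  . . . . . . . 1 1 0 . .
  . . . . . 2 2 1 0 0 . .
  . . . . . . 2 2 0 0 . .
  . . . . . . 0 0 . . . .

Result: 1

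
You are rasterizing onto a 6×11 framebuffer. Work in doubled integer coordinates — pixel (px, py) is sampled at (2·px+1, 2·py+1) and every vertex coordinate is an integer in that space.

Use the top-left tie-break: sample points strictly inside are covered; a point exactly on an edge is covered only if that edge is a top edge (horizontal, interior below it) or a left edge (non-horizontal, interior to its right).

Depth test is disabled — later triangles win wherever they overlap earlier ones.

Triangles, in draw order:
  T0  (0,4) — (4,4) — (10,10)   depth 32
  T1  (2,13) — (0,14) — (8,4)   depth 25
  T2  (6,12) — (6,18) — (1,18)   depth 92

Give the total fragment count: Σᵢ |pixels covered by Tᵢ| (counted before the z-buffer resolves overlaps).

T0:
  2·area = 24
  edge (0, 4)→(4, 4): d=(4,0) top-left  bias=+0
  edge (4, 4)→(10, 10): d=(6,6) right/bottom  bias=-1
  edge (10, 10)→(0, 4): d=(-10,-6) top-left  bias=+0
    (0,0)@(1, 1): e=[-12,0,36] → .  [on edge]
    (1,1)@(3, 3): e=[-4,0,28] → .  [on edge]
    (1,2)@(3, 5): e=[4,12,8] → X
    (2,2)@(5, 5): e=[4,0,20] → .  [on edge]
    (1,3)@(3, 7): e=[12,24,-12] → .
    (2,3)@(5, 7): e=[12,12,0] → X  [on edge]
    (3,3)@(7, 7): e=[12,0,12] → .  [on edge]
    (2,4)@(5, 9): e=[20,24,-20] → .
    (4,4)@(9, 9): e=[20,0,4] → .  [on edge]
    (5,5)@(11, 11): e=[28,0,-4] → .  [on edge]
  covered (2 px):
    . . . . . .
    . . . . . .
    . X . . . .
    . . X . . .
    . . . . . .
    . . . . . .
    . . . . . .
    . . . . . .
    . . . . . .
    . . . . . .
    . . . . . .
T1:
  2·area = 12
  edge (2, 13)→(0, 14): d=(-2,1) right/bottom  bias=-1
  edge (0, 14)→(8, 4): d=(8,-10) top-left  bias=+0
  edge (8, 4)→(2, 13): d=(-6,9) right/bottom  bias=-1
    (1,5)@(3, 11): e=[3,6,3] → X
    (2,5)@(5, 11): e=[1,26,-15] → .
    (0,6)@(1, 13): e=[1,2,9] → X
    (1,6)@(3, 13): e=[-1,22,-9] → .
    (0,7)@(1, 15): e=[-3,18,-3] → .
  covered (2 px):
    . . . . . .
    . . . . . .
    . . . . . .
    . . . . . .
    . . . . . .
    . X . . . .
    X . . . . .
    . . . . . .
    . . . . . .
    . . . . . .
    . . . . . .
T2:
  2·area = 30
  edge (6, 12)→(6, 18): d=(0,6) right/bottom  bias=-1
  edge (6, 18)→(1, 18): d=(-5,0) right/bottom  bias=-1
  edge (1, 18)→(6, 12): d=(5,-6) top-left  bias=+0
    (2,7)@(5, 15): e=[6,15,9] → X
    (3,7)@(7, 15): e=[-6,15,21] → .
    (1,8)@(3, 17): e=[18,5,7] → X
    (3,8)@(7, 17): e=[-6,5,31] → .
    (1,9)@(3, 19): e=[18,-5,17] → .
    (2,9)@(5, 19): e=[6,-5,29] → .
  covered (3 px):
    . . . . . .
    . . . . . .
    . . . . . .
    . . . . . .
    . . . . . .
    . . . . . .
    . . . . . .
    . . X . . .
    . X X . . .
    . . . . . .
    . . . . . .

Answer: 7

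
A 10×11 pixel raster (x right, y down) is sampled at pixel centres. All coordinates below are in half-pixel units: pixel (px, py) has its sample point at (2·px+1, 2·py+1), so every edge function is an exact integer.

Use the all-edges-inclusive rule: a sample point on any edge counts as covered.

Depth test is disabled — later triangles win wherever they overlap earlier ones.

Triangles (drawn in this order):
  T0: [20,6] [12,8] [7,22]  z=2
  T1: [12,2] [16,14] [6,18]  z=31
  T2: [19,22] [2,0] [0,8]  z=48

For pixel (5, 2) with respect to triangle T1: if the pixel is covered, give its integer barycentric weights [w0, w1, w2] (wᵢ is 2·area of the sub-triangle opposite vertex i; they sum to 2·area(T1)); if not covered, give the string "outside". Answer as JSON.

T0:
  2·area = 102  (B↔C swapped to make it positive)
  edge (20, 6)→(7, 22): d=(-13,16) inclusive
  edge (7, 22)→(12, 8): d=(5,-14) inclusive
  edge (12, 8)→(20, 6): d=(8,-2) inclusive
    (8,3)@(17, 7): e=[35,65,2] → #
    (9,3)@(19, 7): e=[3,93,6] → #
    (6,4)@(13, 9): e=[73,19,10] → #
    (7,4)@(15, 9): e=[41,47,14] → #
    (9,4)@(19, 9): e=[-23,103,22] → ·
    (5,5)@(11, 11): e=[79,1,22] → #
    (8,5)@(17, 11): e=[-17,85,34] → ·
    (5,6)@(11, 13): e=[53,11,38] → #
    (7,6)@(15, 13): e=[-11,67,46] → ·
    (5,7)@(11, 15): e=[27,21,54] → #
    (6,7)@(13, 15): e=[-5,49,58] → ·
    (4,8)@(9, 17): e=[33,3,66] → #
  covered (14 px):
    · · · · · · · · · ·
    · · · · · · · · · ·
    · · · · · · · · · ·
    · · · · · · · · # #
    · · · · · · # # # ·
    · · · · · # # # · ·
    · · · · · # # · · ·
    · · · · · # · · · ·
    · · · · # # · · · ·
    · · · · # · · · · ·
    · · · · · · · · · ·
T1:
  2·area = 136
  edge (12, 2)→(16, 14): d=(4,12) inclusive
  edge (16, 14)→(6, 18): d=(-10,4) inclusive
  edge (6, 18)→(12, 2): d=(6,-16) inclusive
    (5,2)@(11, 5): e=[24,110,2] → #
    (6,2)@(13, 5): e=[0,102,34] → #  [on edge]
    (7,2)@(15, 5): e=[-24,94,66] → ·
    (5,3)@(11, 7): e=[32,90,14] → #
    (7,3)@(15, 7): e=[-16,74,78] → ·
    (5,4)@(11, 9): e=[40,70,26] → #
    (7,4)@(15, 9): e=[-8,54,90] → ·
    (4,5)@(9, 11): e=[72,58,6] → #
    (7,5)@(15, 11): e=[0,34,102] → #  [on edge]
    (8,5)@(17, 11): e=[-24,26,134] → ·
    (4,6)@(9, 13): e=[80,38,18] → #
    (8,6)@(17, 13): e=[-16,6,146] → ·
    (8,8)@(17, 17): e=[0,-34,170] → ·  [on edge]
  covered (18 px):
    · · · · · · · · · ·
    · · · · · · · · · ·
    · · · · · # # · · ·
    · · · · · # # · · ·
    · · · · · # # · · ·
    · · · · # # # # · ·
    · · · · # # # # · ·
    · · · · # # # · · ·
    · · · # · · · · · ·
    · · · · · · · · · ·
    · · · · · · · · · ·
T2:
  2·area = 180  (B↔C swapped to make it positive)
  edge (19, 22)→(0, 8): d=(-19,-14) inclusive
  edge (0, 8)→(2, 0): d=(2,-8) inclusive
  edge (2, 0)→(19, 22): d=(17,22) inclusive
    (1,1)@(3, 3): e=[137,14,29] → #
    (2,1)@(5, 3): e=[165,30,-15] → ·
    (0,2)@(1, 5): e=[71,2,107] → #
    (2,2)@(5, 5): e=[127,34,19] → #
    (3,2)@(7, 5): e=[155,50,-25] → ·
    (0,3)@(1, 7): e=[33,6,141] → #
    (3,3)@(7, 7): e=[117,54,9] → #
    (4,3)@(9, 7): e=[145,70,-35] → ·
    (0,4)@(1, 9): e=[-5,10,175] → ·
    (1,4)@(3, 9): e=[23,26,131] → #
    (4,4)@(9, 9): e=[107,74,-1] → ·
    (1,5)@(3, 11): e=[-15,30,165] → ·
  covered (22 px):
    · · · · · · · · · ·
    · # · · · · · · · ·
    # # # · · · · · · ·
    # # # # · · · · · ·
    · # # # · · · · · ·
    · · # # # · · · · ·
    · · · # # # · · · ·
    · · · · · # # · · ·
    · · · · · · # # · ·
    · · · · · · · # · ·
    · · · · · · · · · ·

Answer: [110,2,24]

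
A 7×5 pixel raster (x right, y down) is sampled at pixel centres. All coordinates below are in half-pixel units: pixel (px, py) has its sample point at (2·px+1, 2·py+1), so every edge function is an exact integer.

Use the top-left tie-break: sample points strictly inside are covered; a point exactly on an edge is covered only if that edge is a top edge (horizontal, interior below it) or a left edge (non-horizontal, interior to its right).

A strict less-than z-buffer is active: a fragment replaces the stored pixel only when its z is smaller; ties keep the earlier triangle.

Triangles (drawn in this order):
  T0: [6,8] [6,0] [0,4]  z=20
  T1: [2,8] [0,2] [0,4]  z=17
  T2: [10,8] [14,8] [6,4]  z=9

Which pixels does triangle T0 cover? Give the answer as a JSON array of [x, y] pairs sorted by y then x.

T0:
  2·area = 48  (B↔C swapped to make it positive)
  edge (6, 8)→(0, 4): d=(-6,-4) top-left  bias=+0
  edge (0, 4)→(6, 0): d=(6,-4) top-left  bias=+0
  edge (6, 0)→(6, 8): d=(0,8) right/bottom  bias=-1
    (2,0)@(5, 1): e=[38,2,8] → #
    (3,0)@(7, 1): e=[46,10,-8] → ·
    (1,1)@(3, 3): e=[18,6,24] → #
    (3,1)@(7, 3): e=[34,22,-8] → ·
    (1,2)@(3, 5): e=[6,18,24] → #
    (3,2)@(7, 5): e=[22,34,-8] → ·
    (1,3)@(3, 7): e=[-6,30,24] → ·
    (2,3)@(5, 7): e=[2,38,8] → #
    (3,3)@(7, 7): e=[10,46,-8] → ·
    (2,4)@(5, 9): e=[-10,50,8] → ·
  covered (6 px):
    · · # · · · ·
    · # # · · · ·
    · # # · · · ·
    · · # · · · ·
    · · · · · · ·
T1:
  2·area = 4  (B↔C swapped to make it positive)
  edge (2, 8)→(0, 4): d=(-2,-4) top-left  bias=+0
  edge (0, 4)→(0, 2): d=(0,-2) top-left  bias=+0
  edge (0, 2)→(2, 8): d=(2,6) right/bottom  bias=-1
    (0,2)@(1, 5): e=[2,2,0] → ·  [on edge]
  covered (0 px):
    · · · · · · ·
    · · · · · · ·
    · · · · · · ·
    · · · · · · ·
    · · · · · · ·
T2:
  2·area = 16  (B↔C swapped to make it positive)
  edge (10, 8)→(6, 4): d=(-4,-4) top-left  bias=+0
  edge (6, 4)→(14, 8): d=(8,4) right/bottom  bias=-1
  edge (14, 8)→(10, 8): d=(-4,0) right/bottom  bias=-1
    (1,0)@(3, 1): e=[0,-12,28] → ·  [on edge]
    (2,1)@(5, 3): e=[0,-4,20] → ·  [on edge]
    (3,2)@(7, 5): e=[0,4,12] → #  [on edge]
    (4,2)@(9, 5): e=[8,-4,12] → ·
    (3,3)@(7, 7): e=[-8,20,4] → ·
    (4,3)@(9, 7): e=[0,12,4] → #  [on edge]
    (5,3)@(11, 7): e=[8,4,4] → #
    (6,3)@(13, 7): e=[16,-4,4] → ·
    (4,4)@(9, 9): e=[-8,28,-4] → ·
    (5,4)@(11, 9): e=[0,20,-4] → ·  [on edge]
  covered (3 px):
    · · · · · · ·
    · · · · · · ·
    · · · # · · ·
    · · · · # # ·
    · · · · · · ·

Final: [[2,0],[1,1],[2,1],[1,2],[2,2],[2,3]]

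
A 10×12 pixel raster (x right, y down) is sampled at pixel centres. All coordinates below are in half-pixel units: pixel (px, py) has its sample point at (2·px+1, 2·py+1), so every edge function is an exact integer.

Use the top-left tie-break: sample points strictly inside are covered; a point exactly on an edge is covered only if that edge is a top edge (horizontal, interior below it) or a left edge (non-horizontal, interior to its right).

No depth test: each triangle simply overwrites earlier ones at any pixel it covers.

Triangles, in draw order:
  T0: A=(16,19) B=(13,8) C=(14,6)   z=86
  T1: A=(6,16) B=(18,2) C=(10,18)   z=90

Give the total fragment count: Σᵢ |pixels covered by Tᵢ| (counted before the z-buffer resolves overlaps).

T0:
  2·area = 17
  edge (16, 19)→(13, 8): d=(-3,-11) top-left  bias=+0
  edge (13, 8)→(14, 6): d=(1,-2) top-left  bias=+0
  edge (14, 6)→(16, 19): d=(2,13) right/bottom  bias=-1
    (7,6)@(15, 13): e=[7,9,1] → X
    (8,6)@(17, 13): e=[29,13,-25] → .
    (7,7)@(15, 15): e=[1,11,5] → X
    (8,7)@(17, 15): e=[23,15,-21] → .
    (7,8)@(15, 17): e=[-5,13,9] → .
  covered (2 px):
    . . . . . . . . . .
    . . . . . . . . . .
    . . . . . . . . . .
    . . . . . . . . . .
    . . . . . . . . . .
    . . . . . . . . . .
    . . . . . . . X . .
    . . . . . . . X . .
    . . . . . . . . . .
    . . . . . . . . . .
    . . . . . . . . . .
    . . . . . . . . . .
T1:
  2·area = 80
  edge (6, 16)→(18, 2): d=(12,-14) top-left  bias=+0
  edge (18, 2)→(10, 18): d=(-8,16) right/bottom  bias=-1
  edge (10, 18)→(6, 16): d=(-4,-2) top-left  bias=+0
    (7,3)@(15, 7): e=[18,8,54] → X
    (8,3)@(17, 7): e=[46,-24,58] → .
    (6,4)@(13, 9): e=[14,24,42] → X
    (7,4)@(15, 9): e=[42,-8,46] → .
    (5,5)@(11, 11): e=[10,40,30] → X
    (7,5)@(15, 11): e=[66,-24,38] → .
    (4,6)@(9, 13): e=[6,56,18] → X
    (6,6)@(13, 13): e=[62,-8,26] → .
    (3,7)@(7, 15): e=[2,72,6] → X
    (6,7)@(13, 15): e=[86,-24,18] → .
    (3,8)@(7, 17): e=[26,56,-2] → .
    (4,8)@(9, 17): e=[54,24,2] → X
  covered (10 px):
    . . . . . . . . . .
    . . . . . . . . . .
    . . . . . . . . . .
    . . . . . . . X . .
    . . . . . . X . . .
    . . . . . X X . . .
    . . . . X X . . . .
    . . . X X X . . . .
    . . . . X . . . . .
    . . . . . . . . . .
    . . . . . . . . . .
    . . . . . . . . . .

Answer: 12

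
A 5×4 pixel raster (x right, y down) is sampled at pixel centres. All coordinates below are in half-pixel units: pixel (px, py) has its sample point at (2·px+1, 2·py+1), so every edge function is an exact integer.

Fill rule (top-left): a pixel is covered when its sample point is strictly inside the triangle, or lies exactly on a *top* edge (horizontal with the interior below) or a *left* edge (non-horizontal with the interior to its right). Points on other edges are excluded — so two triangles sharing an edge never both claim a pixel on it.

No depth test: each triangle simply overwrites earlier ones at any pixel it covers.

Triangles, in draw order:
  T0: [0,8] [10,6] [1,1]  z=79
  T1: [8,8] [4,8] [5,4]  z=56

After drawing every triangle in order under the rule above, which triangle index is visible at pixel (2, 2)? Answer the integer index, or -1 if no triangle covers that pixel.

T0:
  2·area = 68  (B↔C swapped to make it positive)
  edge (0, 8)→(1, 1): d=(1,-7) top-left  bias=+0
  edge (1, 1)→(10, 6): d=(9,5) right/bottom  bias=-1
  edge (10, 6)→(0, 8): d=(-10,2) right/bottom  bias=-1
    (0,0)@(1, 1): e=[0,0,68] → .  [on edge]
    (0,1)@(1, 3): e=[2,18,48] → X
    (1,1)@(3, 3): e=[16,8,44] → X
    (2,1)@(5, 3): e=[30,-2,40] → .
    (0,2)@(1, 5): e=[4,36,28] → X
    (2,2)@(5, 5): e=[32,16,20] → X
    (3,2)@(7, 5): e=[46,6,16] → X
    (4,2)@(9, 5): e=[60,-4,12] → .
    (0,3)@(1, 7): e=[6,54,8] → X
    (2,3)@(5, 7): e=[34,34,0] → .  [on edge]
    (3,3)@(7, 7): e=[48,24,-4] → .
  covered (8 px):
    . . . . .
    X X . . .
    X X X X .
    X X . . .
T1:
  2·area = 16
  edge (8, 8)→(4, 8): d=(-4,0) right/bottom  bias=-1
  edge (4, 8)→(5, 4): d=(1,-4) top-left  bias=+0
  edge (5, 4)→(8, 8): d=(3,4) right/bottom  bias=-1
    (2,2)@(5, 5): e=[12,1,3] → X
    (3,2)@(7, 5): e=[12,9,-5] → .
    (2,3)@(5, 7): e=[4,3,9] → X
    (3,3)@(7, 7): e=[4,11,1] → X
    (4,3)@(9, 7): e=[4,19,-7] → .
  covered (3 px):
    . . . . .
    . . . . .
    . . X . .
    . . X X .

Z-buffer (winner per pixel, '.' = empty):
  . . . . .
  0 0 . . .
  0 0 1 0 .
  0 0 1 1 .

Final: 1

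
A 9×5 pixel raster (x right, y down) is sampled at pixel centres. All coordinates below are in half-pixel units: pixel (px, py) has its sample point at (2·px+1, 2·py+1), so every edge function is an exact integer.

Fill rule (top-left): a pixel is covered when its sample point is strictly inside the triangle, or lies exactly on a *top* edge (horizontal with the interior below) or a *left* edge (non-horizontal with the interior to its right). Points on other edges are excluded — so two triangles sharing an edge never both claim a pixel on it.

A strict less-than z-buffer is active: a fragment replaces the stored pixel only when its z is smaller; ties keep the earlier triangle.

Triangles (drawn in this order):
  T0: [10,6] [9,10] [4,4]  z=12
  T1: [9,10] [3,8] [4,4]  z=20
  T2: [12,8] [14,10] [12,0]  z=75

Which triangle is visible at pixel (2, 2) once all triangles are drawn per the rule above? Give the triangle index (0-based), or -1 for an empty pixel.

T0:
  2·area = 26
  edge (10, 6)→(9, 10): d=(-1,4) right/bottom  bias=-1
  edge (9, 10)→(4, 4): d=(-5,-6) top-left  bias=+0
  edge (4, 4)→(10, 6): d=(6,2) right/bottom  bias=-1
    (0,1)@(1, 3): e=[39,-13,0] → ·  [on edge]
    (2,2)@(5, 5): e=[21,1,4] → █
    (3,2)@(7, 5): e=[13,13,0] → ·  [on edge]
    (2,3)@(5, 7): e=[19,-9,16] → ·
    (3,3)@(7, 7): e=[11,3,12] → █
    (4,3)@(9, 7): e=[3,15,8] → █
    (5,3)@(11, 7): e=[-5,27,4] → ·
    (6,3)@(13, 7): e=[-13,39,0] → ·  [on edge]
    (3,4)@(7, 9): e=[9,-7,24] → ·
    (4,4)@(9, 9): e=[1,5,20] → █
    (5,4)@(11, 9): e=[-7,17,16] → ·
  covered (4 px):
    · · · · · · · · ·
    · · · · · · · · ·
    · · █ · · · · · ·
    · · · █ █ · · · ·
    · · · · █ · · · ·
T1:
  2·area = 26
  edge (9, 10)→(3, 8): d=(-6,-2) top-left  bias=+0
  edge (3, 8)→(4, 4): d=(1,-4) top-left  bias=+0
  edge (4, 4)→(9, 10): d=(5,6) right/bottom  bias=-1
    (2,3)@(5, 7): e=[10,7,9] → █
    (3,3)@(7, 7): e=[14,15,-3] → ·
    (2,4)@(5, 9): e=[-2,9,19] → ·
    (3,4)@(7, 9): e=[2,17,7] → █
    (4,4)@(9, 9): e=[6,25,-5] → ·
  covered (2 px):
    · · · · · · · · ·
    · · · · · · · · ·
    · · · · · · · · ·
    · · █ · · · · · ·
    · · · █ · · · · ·
T2:
  2·area = 16  (B↔C swapped to make it positive)
  edge (12, 8)→(12, 0): d=(0,-8) top-left  bias=+0
  edge (12, 0)→(14, 10): d=(2,10) right/bottom  bias=-1
  edge (14, 10)→(12, 8): d=(-2,-2) top-left  bias=+0
    (2,0)@(5, 1): e=[-56,72,0] → ·  [on edge]
    (3,1)@(7, 3): e=[-40,56,0] → ·  [on edge]
    (4,2)@(9, 5): e=[-24,40,0] → ·  [on edge]
    (6,2)@(13, 5): e=[8,0,8] → ·  [on edge]
    (5,3)@(11, 7): e=[-8,24,0] → ·  [on edge]
    (6,3)@(13, 7): e=[8,4,4] → █
    (7,3)@(15, 7): e=[24,-16,8] → ·
    (6,4)@(13, 9): e=[8,8,0] → █  [on edge]
    (7,4)@(15, 9): e=[24,-12,4] → ·
  covered (2 px):
    · · · · · · · · ·
    · · · · · · · · ·
    · · · · · · · · ·
    · · · · · · █ · ·
    · · · · · · █ · ·

Z-buffer (winner per pixel, '.' = empty):
  . . . . . . . . .
  . . . . . . . . .
  . . 0 . . . . . .
  . . 1 0 0 . 2 . .
  . . . 1 0 . 2 . .

Final: 0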